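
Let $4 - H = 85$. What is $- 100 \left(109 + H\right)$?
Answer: $-2800$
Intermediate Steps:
$H = -81$ ($H = 4 - 85 = -81$)
$- 100 \left(109 + H\right) = - 100 \left(109 - 81\right) = \left(-100\right) 28 = -2800$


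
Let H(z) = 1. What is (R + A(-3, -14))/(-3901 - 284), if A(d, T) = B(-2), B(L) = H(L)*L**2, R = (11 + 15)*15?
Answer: -394/4185 ≈ -0.094146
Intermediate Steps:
R = 390 (R = 26*15 = 390)
B(L) = L**2 (B(L) = 1*L**2 = L**2)
A(d, T) = 4 (A(d, T) = (-2)**2 = 4)
(R + A(-3, -14))/(-3901 - 284) = (390 + 4)/(-3901 - 284) = 394/(-4185) = 394*(-1/4185) = -394/4185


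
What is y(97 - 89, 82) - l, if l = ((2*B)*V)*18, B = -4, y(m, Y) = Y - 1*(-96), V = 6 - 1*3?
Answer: 610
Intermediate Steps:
V = 3 (V = 6 - 3 = 3)
y(m, Y) = 96 + Y (y(m, Y) = Y + 96 = 96 + Y)
l = -432 (l = ((2*(-4))*3)*18 = -8*3*18 = -24*18 = -432)
y(97 - 89, 82) - l = (96 + 82) - 1*(-432) = 178 + 432 = 610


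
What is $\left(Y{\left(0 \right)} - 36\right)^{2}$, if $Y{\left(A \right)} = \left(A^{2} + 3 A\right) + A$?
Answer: $1296$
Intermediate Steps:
$Y{\left(A \right)} = A^{2} + 4 A$
$\left(Y{\left(0 \right)} - 36\right)^{2} = \left(0 \left(4 + 0\right) - 36\right)^{2} = \left(0 \cdot 4 - 36\right)^{2} = \left(0 - 36\right)^{2} = \left(-36\right)^{2} = 1296$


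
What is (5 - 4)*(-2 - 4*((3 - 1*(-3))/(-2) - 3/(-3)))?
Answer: 6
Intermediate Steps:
(5 - 4)*(-2 - 4*((3 - 1*(-3))/(-2) - 3/(-3))) = 1*(-2 - 4*((3 + 3)*(-½) - 3*(-⅓))) = 1*(-2 - 4*(6*(-½) + 1)) = 1*(-2 - 4*(-3 + 1)) = 1*(-2 - 4*(-2)) = 1*(-2 + 8) = 1*6 = 6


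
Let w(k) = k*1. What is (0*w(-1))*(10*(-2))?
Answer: 0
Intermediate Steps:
w(k) = k
(0*w(-1))*(10*(-2)) = (0*(-1))*(10*(-2)) = 0*(-20) = 0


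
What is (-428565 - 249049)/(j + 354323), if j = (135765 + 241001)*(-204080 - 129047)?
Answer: 677614/125510572959 ≈ 5.3989e-6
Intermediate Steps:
j = -125510927282 (j = 376766*(-333127) = -125510927282)
(-428565 - 249049)/(j + 354323) = (-428565 - 249049)/(-125510927282 + 354323) = -677614/(-125510572959) = -677614*(-1/125510572959) = 677614/125510572959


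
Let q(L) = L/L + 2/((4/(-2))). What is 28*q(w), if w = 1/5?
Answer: 0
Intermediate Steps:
w = ⅕ ≈ 0.20000
q(L) = 0 (q(L) = 1 + 2/((4*(-½))) = 1 + 2/(-2) = 1 + 2*(-½) = 1 - 1 = 0)
28*q(w) = 28*0 = 0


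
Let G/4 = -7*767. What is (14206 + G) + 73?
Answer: -7197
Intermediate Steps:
G = -21476 (G = 4*(-7*767) = 4*(-5369) = -21476)
(14206 + G) + 73 = (14206 - 21476) + 73 = -7270 + 73 = -7197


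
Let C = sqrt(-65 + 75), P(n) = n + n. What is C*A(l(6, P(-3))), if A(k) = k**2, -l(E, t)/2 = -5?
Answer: 100*sqrt(10) ≈ 316.23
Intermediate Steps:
P(n) = 2*n
l(E, t) = 10 (l(E, t) = -2*(-5) = 10)
C = sqrt(10) ≈ 3.1623
C*A(l(6, P(-3))) = sqrt(10)*10**2 = sqrt(10)*100 = 100*sqrt(10)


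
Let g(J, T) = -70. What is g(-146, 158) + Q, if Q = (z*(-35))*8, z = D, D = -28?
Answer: 7770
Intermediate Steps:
z = -28
Q = 7840 (Q = -28*(-35)*8 = 980*8 = 7840)
g(-146, 158) + Q = -70 + 7840 = 7770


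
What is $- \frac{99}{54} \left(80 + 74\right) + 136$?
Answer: $- \frac{439}{3} \approx -146.33$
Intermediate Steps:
$- \frac{99}{54} \left(80 + 74\right) + 136 = \left(-99\right) \frac{1}{54} \cdot 154 + 136 = \left(- \frac{11}{6}\right) 154 + 136 = - \frac{847}{3} + 136 = - \frac{439}{3}$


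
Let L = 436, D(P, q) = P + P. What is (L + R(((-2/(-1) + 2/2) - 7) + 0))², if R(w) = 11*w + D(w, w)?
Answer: 147456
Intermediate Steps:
D(P, q) = 2*P
R(w) = 13*w (R(w) = 11*w + 2*w = 13*w)
(L + R(((-2/(-1) + 2/2) - 7) + 0))² = (436 + 13*(((-2/(-1) + 2/2) - 7) + 0))² = (436 + 13*(((-2*(-1) + 2*(½)) - 7) + 0))² = (436 + 13*(((2 + 1) - 7) + 0))² = (436 + 13*((3 - 7) + 0))² = (436 + 13*(-4 + 0))² = (436 + 13*(-4))² = (436 - 52)² = 384² = 147456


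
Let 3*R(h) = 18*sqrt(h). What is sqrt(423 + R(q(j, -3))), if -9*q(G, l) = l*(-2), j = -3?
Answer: sqrt(423 + 2*I*sqrt(6)) ≈ 20.567 + 0.1191*I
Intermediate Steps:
q(G, l) = 2*l/9 (q(G, l) = -l*(-2)/9 = -(-2)*l/9 = 2*l/9)
R(h) = 6*sqrt(h) (R(h) = (18*sqrt(h))/3 = 6*sqrt(h))
sqrt(423 + R(q(j, -3))) = sqrt(423 + 6*sqrt((2/9)*(-3))) = sqrt(423 + 6*sqrt(-2/3)) = sqrt(423 + 6*(I*sqrt(6)/3)) = sqrt(423 + 2*I*sqrt(6))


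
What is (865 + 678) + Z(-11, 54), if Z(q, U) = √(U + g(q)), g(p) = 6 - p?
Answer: 1543 + √71 ≈ 1551.4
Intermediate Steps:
Z(q, U) = √(6 + U - q) (Z(q, U) = √(U + (6 - q)) = √(6 + U - q))
(865 + 678) + Z(-11, 54) = (865 + 678) + √(6 + 54 - 1*(-11)) = 1543 + √(6 + 54 + 11) = 1543 + √71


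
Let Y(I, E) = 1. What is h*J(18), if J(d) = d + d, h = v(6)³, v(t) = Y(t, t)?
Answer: 36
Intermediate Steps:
v(t) = 1
h = 1 (h = 1³ = 1)
J(d) = 2*d
h*J(18) = 1*(2*18) = 1*36 = 36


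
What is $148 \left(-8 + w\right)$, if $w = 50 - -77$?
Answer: $17612$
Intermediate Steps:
$w = 127$ ($w = 50 + 77 = 127$)
$148 \left(-8 + w\right) = 148 \left(-8 + 127\right) = 148 \cdot 119 = 17612$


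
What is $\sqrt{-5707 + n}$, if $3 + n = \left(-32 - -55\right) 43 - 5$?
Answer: $i \sqrt{4726} \approx 68.746 i$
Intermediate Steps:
$n = 981$ ($n = -3 - \left(5 - \left(-32 - -55\right) 43\right) = -3 - \left(5 - \left(-32 + 55\right) 43\right) = -3 + \left(23 \cdot 43 - 5\right) = -3 + \left(989 - 5\right) = -3 + 984 = 981$)
$\sqrt{-5707 + n} = \sqrt{-5707 + 981} = \sqrt{-4726} = i \sqrt{4726}$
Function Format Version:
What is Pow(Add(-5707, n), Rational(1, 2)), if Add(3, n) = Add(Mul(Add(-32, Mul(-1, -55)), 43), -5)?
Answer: Mul(I, Pow(4726, Rational(1, 2))) ≈ Mul(68.746, I)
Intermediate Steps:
n = 981 (n = Add(-3, Add(Mul(Add(-32, Mul(-1, -55)), 43), -5)) = Add(-3, Add(Mul(Add(-32, 55), 43), -5)) = Add(-3, Add(Mul(23, 43), -5)) = Add(-3, Add(989, -5)) = Add(-3, 984) = 981)
Pow(Add(-5707, n), Rational(1, 2)) = Pow(Add(-5707, 981), Rational(1, 2)) = Pow(-4726, Rational(1, 2)) = Mul(I, Pow(4726, Rational(1, 2)))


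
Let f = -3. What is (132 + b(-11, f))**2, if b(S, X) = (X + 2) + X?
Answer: 16384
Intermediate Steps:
b(S, X) = 2 + 2*X (b(S, X) = (2 + X) + X = 2 + 2*X)
(132 + b(-11, f))**2 = (132 + (2 + 2*(-3)))**2 = (132 + (2 - 6))**2 = (132 - 4)**2 = 128**2 = 16384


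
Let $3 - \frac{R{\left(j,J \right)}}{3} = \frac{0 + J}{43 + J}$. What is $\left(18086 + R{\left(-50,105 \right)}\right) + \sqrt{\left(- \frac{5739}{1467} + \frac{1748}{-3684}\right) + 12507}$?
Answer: $\frac{2677745}{148} + \frac{\sqrt{281770338220197}}{150123} \approx 18205.0$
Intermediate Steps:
$R{\left(j,J \right)} = 9 - \frac{3 J}{43 + J}$ ($R{\left(j,J \right)} = 9 - 3 \frac{0 + J}{43 + J} = 9 - 3 \frac{J}{43 + J} = 9 - \frac{3 J}{43 + J}$)
$\left(18086 + R{\left(-50,105 \right)}\right) + \sqrt{\left(- \frac{5739}{1467} + \frac{1748}{-3684}\right) + 12507} = \left(18086 + \frac{3 \left(129 + 2 \cdot 105\right)}{43 + 105}\right) + \sqrt{\left(- \frac{5739}{1467} + \frac{1748}{-3684}\right) + 12507} = \left(18086 + \frac{3 \left(129 + 210\right)}{148}\right) + \sqrt{\left(\left(-5739\right) \frac{1}{1467} + 1748 \left(- \frac{1}{3684}\right)\right) + 12507} = \left(18086 + 3 \cdot \frac{1}{148} \cdot 339\right) + \sqrt{\left(- \frac{1913}{489} - \frac{437}{921}\right) + 12507} = \left(18086 + \frac{1017}{148}\right) + \sqrt{- \frac{658522}{150123} + 12507} = \frac{2677745}{148} + \sqrt{\frac{1876929839}{150123}} = \frac{2677745}{148} + \frac{\sqrt{281770338220197}}{150123}$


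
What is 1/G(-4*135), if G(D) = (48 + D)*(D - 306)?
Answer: 1/416232 ≈ 2.4025e-6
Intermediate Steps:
G(D) = (-306 + D)*(48 + D) (G(D) = (48 + D)*(-306 + D) = (-306 + D)*(48 + D))
1/G(-4*135) = 1/(-14688 + (-4*135)**2 - (-1032)*135) = 1/(-14688 + (-540)**2 - 258*(-540)) = 1/(-14688 + 291600 + 139320) = 1/416232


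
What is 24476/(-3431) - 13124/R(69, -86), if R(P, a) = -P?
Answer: 43339600/236739 ≈ 183.07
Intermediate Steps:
24476/(-3431) - 13124/R(69, -86) = 24476/(-3431) - 13124/((-1*69)) = 24476*(-1/3431) - 13124/(-69) = -24476/3431 - 13124*(-1/69) = -24476/3431 + 13124/69 = 43339600/236739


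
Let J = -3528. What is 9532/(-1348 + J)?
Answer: -2383/1219 ≈ -1.9549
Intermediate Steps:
9532/(-1348 + J) = 9532/(-1348 - 3528) = 9532/(-4876) = 9532*(-1/4876) = -2383/1219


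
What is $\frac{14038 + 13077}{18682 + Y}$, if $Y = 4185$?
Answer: $\frac{27115}{22867} \approx 1.1858$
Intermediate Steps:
$\frac{14038 + 13077}{18682 + Y} = \frac{14038 + 13077}{18682 + 4185} = \frac{27115}{22867}$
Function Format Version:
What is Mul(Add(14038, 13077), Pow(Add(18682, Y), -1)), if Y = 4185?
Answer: Rational(27115, 22867) ≈ 1.1858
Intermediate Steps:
Mul(Add(14038, 13077), Pow(Add(18682, Y), -1)) = Mul(Add(14038, 13077), Pow(Add(18682, 4185), -1)) = Mul(27115, Pow(22867, -1)) = Mul(27115, Rational(1, 22867)) = Rational(27115, 22867)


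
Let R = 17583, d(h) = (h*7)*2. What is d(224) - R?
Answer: -14447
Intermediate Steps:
d(h) = 14*h (d(h) = (7*h)*2 = 14*h)
d(224) - R = 14*224 - 1*17583 = 3136 - 17583 = -14447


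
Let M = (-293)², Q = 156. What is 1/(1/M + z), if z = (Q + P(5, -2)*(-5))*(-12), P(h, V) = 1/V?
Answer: -85849/163284797 ≈ -0.00052576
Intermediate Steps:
M = 85849
z = -1902 (z = (156 - 5/(-2))*(-12) = (156 - ½*(-5))*(-12) = (156 + 5/2)*(-12) = (317/2)*(-12) = -1902)
1/(1/M + z) = 1/(1/85849 - 1902) = 1/(-163284797/85849) = -85849/163284797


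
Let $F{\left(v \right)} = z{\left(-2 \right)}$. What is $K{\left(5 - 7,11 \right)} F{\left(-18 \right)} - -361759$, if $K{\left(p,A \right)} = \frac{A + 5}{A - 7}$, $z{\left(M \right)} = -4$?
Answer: $361743$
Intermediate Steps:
$K{\left(p,A \right)} = \frac{5 + A}{-7 + A}$
$F{\left(v \right)} = -4$
$K{\left(5 - 7,11 \right)} F{\left(-18 \right)} - -361759 = \frac{5 + 11}{-7 + 11} \left(-4\right) - -361759 = \frac{1}{4} \cdot 16 \left(-4\right) + 361759 = 4 \left(-4\right) + 361759 = -16 + 361759 = 361743$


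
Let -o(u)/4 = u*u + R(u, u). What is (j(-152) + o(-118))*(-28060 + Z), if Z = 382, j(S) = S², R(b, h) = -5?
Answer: 901527816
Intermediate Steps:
o(u) = 20 - 4*u² (o(u) = -4*(u*u - 5) = -4*(u² - 5) = -4*(-5 + u²) = 20 - 4*u²)
(j(-152) + o(-118))*(-28060 + Z) = ((-152)² + (20 - 4*(-118)²))*(-28060 + 382) = (23104 + (20 - 4*13924))*(-27678) = (23104 + (20 - 55696))*(-27678) = (23104 - 55676)*(-27678) = -32572*(-27678) = 901527816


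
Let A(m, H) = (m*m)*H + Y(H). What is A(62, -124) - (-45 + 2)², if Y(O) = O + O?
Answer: -478753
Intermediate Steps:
Y(O) = 2*O
A(m, H) = 2*H + H*m² (A(m, H) = (m*m)*H + 2*H = m²*H + 2*H = H*m² + 2*H = 2*H + H*m²)
A(62, -124) - (-45 + 2)² = -124*(2 + 62²) - (-45 + 2)² = -124*(2 + 3844) - 1*(-43)² = -124*3846 - 1*1849 = -476904 - 1849 = -478753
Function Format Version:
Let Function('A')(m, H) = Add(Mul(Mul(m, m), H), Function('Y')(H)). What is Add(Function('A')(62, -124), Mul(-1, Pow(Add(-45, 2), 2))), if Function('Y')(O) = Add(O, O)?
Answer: -478753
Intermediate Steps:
Function('Y')(O) = Mul(2, O)
Function('A')(m, H) = Add(Mul(2, H), Mul(H, Pow(m, 2))) (Function('A')(m, H) = Add(Mul(Mul(m, m), H), Mul(2, H)) = Add(Mul(Pow(m, 2), H), Mul(2, H)) = Add(Mul(H, Pow(m, 2)), Mul(2, H)) = Add(Mul(2, H), Mul(H, Pow(m, 2))))
Add(Function('A')(62, -124), Mul(-1, Pow(Add(-45, 2), 2))) = Add(Mul(-124, Add(2, Pow(62, 2))), Mul(-1, Pow(Add(-45, 2), 2))) = Add(Mul(-124, Add(2, 3844)), Mul(-1, Pow(-43, 2))) = Add(Mul(-124, 3846), Mul(-1, 1849)) = Add(-476904, -1849) = -478753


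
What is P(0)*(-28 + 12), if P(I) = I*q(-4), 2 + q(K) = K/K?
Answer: 0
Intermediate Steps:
q(K) = -1 (q(K) = -2 + K/K = -2 + 1 = -1)
P(I) = -I (P(I) = I*(-1) = -I)
P(0)*(-28 + 12) = (-1*0)*(-28 + 12) = 0*(-16) = 0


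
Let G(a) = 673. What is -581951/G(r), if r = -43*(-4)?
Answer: -581951/673 ≈ -864.71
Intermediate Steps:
r = 172
-581951/G(r) = -581951/673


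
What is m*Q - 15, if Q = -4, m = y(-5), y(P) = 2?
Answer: -23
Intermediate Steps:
m = 2
m*Q - 15 = 2*(-4) - 15 = -8 - 15 = -23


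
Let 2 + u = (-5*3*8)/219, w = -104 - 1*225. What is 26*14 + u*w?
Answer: 87766/73 ≈ 1202.3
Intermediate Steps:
w = -329 (w = -104 - 225 = -329)
u = -186/73 (u = -2 + (-5*3*8)/219 = -2 - 15*8*(1/219) = -2 - 120*1/219 = -2 - 40/73 = -186/73 ≈ -2.5479)
26*14 + u*w = 26*14 - 186/73*(-329) = 364 + 61194/73 = 87766/73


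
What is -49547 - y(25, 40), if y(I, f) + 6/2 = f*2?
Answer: -49624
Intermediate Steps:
y(I, f) = -3 + 2*f (y(I, f) = -3 + f*2 = -3 + 2*f)
-49547 - y(25, 40) = -49547 - (-3 + 2*40) = -49547 - (-3 + 80) = -49547 - 1*77 = -49547 - 77 = -49624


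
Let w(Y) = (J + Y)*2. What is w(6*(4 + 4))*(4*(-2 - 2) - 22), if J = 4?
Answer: -3952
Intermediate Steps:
w(Y) = 8 + 2*Y (w(Y) = (4 + Y)*2 = 8 + 2*Y)
w(6*(4 + 4))*(4*(-2 - 2) - 22) = (8 + 2*(6*(4 + 4)))*(4*(-2 - 2) - 22) = (8 + 2*(6*8))*(4*(-4) - 22) = (8 + 2*48)*(-16 - 22) = (8 + 96)*(-38) = 104*(-38) = -3952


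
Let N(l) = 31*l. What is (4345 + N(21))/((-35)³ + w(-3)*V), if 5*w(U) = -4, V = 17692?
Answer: -24980/285143 ≈ -0.087605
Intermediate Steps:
w(U) = -⅘ (w(U) = (⅕)*(-4) = -⅘)
(4345 + N(21))/((-35)³ + w(-3)*V) = (4345 + 31*21)/((-35)³ - ⅘*17692) = (4345 + 651)/(-42875 - 70768/5) = 4996/(-285143/5) = 4996*(-5/285143) = -24980/285143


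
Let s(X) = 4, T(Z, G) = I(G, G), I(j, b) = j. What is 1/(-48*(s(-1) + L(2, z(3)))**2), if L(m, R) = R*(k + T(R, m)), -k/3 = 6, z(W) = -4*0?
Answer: -1/768 ≈ -0.0013021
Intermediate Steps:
z(W) = 0
T(Z, G) = G
k = -18 (k = -3*6 = -18)
L(m, R) = R*(-18 + m)
1/(-48*(s(-1) + L(2, z(3)))**2) = 1/(-48*(4 + 0*(-18 + 2))**2) = 1/(-48*(4 + 0*(-16))**2) = 1/(-48*(4 + 0)**2) = 1/(-48*4**2) = 1/(-48*16) = 1/(-768) = -1/768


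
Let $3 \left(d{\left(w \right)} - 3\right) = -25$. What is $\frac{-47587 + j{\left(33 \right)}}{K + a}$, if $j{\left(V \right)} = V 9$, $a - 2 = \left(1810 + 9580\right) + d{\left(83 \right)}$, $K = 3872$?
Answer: $- \frac{70935}{22888} \approx -3.0992$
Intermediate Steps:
$d{\left(w \right)} = - \frac{16}{3}$ ($d{\left(w \right)} = 3 + \frac{1}{3} \left(-25\right) = 3 - \frac{25}{3} = - \frac{16}{3}$)
$a = \frac{34160}{3}$ ($a = 2 + \left(\left(1810 + 9580\right) - \frac{16}{3}\right) = 2 + \left(11390 - \frac{16}{3}\right) = 2 + \frac{34154}{3} = \frac{34160}{3} \approx 11387.0$)
$j{\left(V \right)} = 9 V$
$\frac{-47587 + j{\left(33 \right)}}{K + a} = \frac{-47587 + 9 \cdot 33}{3872 + \frac{34160}{3}} = \frac{-47587 + 297}{\frac{45776}{3}} = \left(-47290\right) \frac{3}{45776} = - \frac{70935}{22888}$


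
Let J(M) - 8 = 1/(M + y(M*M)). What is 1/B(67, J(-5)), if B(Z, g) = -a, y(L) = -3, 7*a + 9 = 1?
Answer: 7/8 ≈ 0.87500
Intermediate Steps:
a = -8/7 (a = -9/7 + (1/7)*1 = -9/7 + 1/7 = -8/7 ≈ -1.1429)
J(M) = 8 + 1/(-3 + M) (J(M) = 8 + 1/(M - 3) = 8 + 1/(-3 + M))
B(Z, g) = 8/7 (B(Z, g) = -1*(-8/7) = 8/7)
1/B(67, J(-5)) = 1/(8/7) = 7/8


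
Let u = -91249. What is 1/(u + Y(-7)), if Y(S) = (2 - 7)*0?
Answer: -1/91249 ≈ -1.0959e-5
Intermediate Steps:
Y(S) = 0 (Y(S) = -5*0 = 0)
1/(u + Y(-7)) = 1/(-91249 + 0) = 1/(-91249) = -1/91249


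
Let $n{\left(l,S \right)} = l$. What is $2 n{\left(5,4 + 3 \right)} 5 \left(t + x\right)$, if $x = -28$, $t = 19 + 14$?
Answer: $250$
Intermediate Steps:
$t = 33$
$2 n{\left(5,4 + 3 \right)} 5 \left(t + x\right) = 2 \cdot 5 \cdot 5 \left(33 - 28\right) = 10 \cdot 5 \cdot 5 = 50 \cdot 5 = 250$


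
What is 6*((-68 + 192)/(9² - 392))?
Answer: -744/311 ≈ -2.3923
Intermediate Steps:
6*((-68 + 192)/(9² - 392)) = 6*(124/(81 - 392)) = 6*(124/(-311)) = 6*(124*(-1/311)) = 6*(-124/311) = -744/311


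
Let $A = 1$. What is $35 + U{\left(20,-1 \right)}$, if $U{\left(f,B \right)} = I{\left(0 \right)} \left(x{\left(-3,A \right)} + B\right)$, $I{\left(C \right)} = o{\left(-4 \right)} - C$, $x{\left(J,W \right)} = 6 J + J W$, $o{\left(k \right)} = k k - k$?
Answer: $-405$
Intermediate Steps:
$o{\left(k \right)} = k^{2} - k$
$I{\left(C \right)} = 20 - C$ ($I{\left(C \right)} = - 4 \left(-1 - 4\right) - C = \left(-4\right) \left(-5\right) - C = 20 - C$)
$U{\left(f,B \right)} = -420 + 20 B$ ($U{\left(f,B \right)} = \left(20 - 0\right) \left(- 3 \left(6 + 1\right) + B\right) = \left(20 + 0\right) \left(\left(-3\right) 7 + B\right) = 20 \left(-21 + B\right) = -420 + 20 B$)
$35 + U{\left(20,-1 \right)} = 35 + \left(-420 + 20 \left(-1\right)\right) = 35 - 440 = -405$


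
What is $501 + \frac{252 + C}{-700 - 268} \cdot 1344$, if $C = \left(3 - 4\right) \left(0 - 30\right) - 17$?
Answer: $\frac{16101}{121} \approx 133.07$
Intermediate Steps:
$C = 13$ ($C = - (0 - 30) - 17 = \left(-1\right) \left(-30\right) - 17 = 30 - 17 = 13$)
$501 + \frac{252 + C}{-700 - 268} \cdot 1344 = 501 + \frac{252 + 13}{-700 - 268} \cdot 1344 = 501 + \frac{265}{-968} \cdot 1344 = 501 + 265 \left(- \frac{1}{968}\right) 1344 = 501 - \frac{44520}{121} = \frac{16101}{121}$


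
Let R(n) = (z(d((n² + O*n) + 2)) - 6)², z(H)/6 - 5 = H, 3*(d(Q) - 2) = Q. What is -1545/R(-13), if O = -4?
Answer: -1545/232324 ≈ -0.0066502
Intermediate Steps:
d(Q) = 2 + Q/3
z(H) = 30 + 6*H
R(n) = (40 - 8*n + 2*n²)² (R(n) = ((30 + 6*(2 + ((n² - 4*n) + 2)/3)) - 6)² = ((30 + 6*(2 + (2 + n² - 4*n)/3)) - 6)² = ((30 + 6*(2 + (⅔ - 4*n/3 + n²/3))) - 6)² = ((30 + 6*(8/3 - 4*n/3 + n²/3)) - 6)² = ((30 + (16 - 8*n + 2*n²)) - 6)² = ((46 - 8*n + 2*n²) - 6)² = (40 - 8*n + 2*n²)²)
-1545/R(-13) = -1545*1/(4*(20 + (-13)² - 4*(-13))²) = -1545*1/(4*(20 + 169 + 52)²) = -1545/(4*241²) = -1545/(4*58081) = -1545/232324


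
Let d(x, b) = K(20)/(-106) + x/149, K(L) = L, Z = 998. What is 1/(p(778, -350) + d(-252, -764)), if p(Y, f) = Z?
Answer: 7897/7866360 ≈ 0.0010039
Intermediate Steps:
p(Y, f) = 998
d(x, b) = -10/53 + x/149 (d(x, b) = 20/(-106) + x/149 = 20*(-1/106) + x*(1/149) = -10/53 + x/149)
1/(p(778, -350) + d(-252, -764)) = 1/(998 + (-10/53 + (1/149)*(-252))) = 1/(998 + (-10/53 - 252/149)) = 1/(998 - 14846/7897) = 1/(7866360/7897) = 7897/7866360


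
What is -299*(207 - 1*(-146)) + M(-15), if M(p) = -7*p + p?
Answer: -105457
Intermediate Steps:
M(p) = -6*p
-299*(207 - 1*(-146)) + M(-15) = -299*(207 - 1*(-146)) - 6*(-15) = -299*(207 + 146) + 90 = -299*353 + 90 = -105547 + 90 = -105457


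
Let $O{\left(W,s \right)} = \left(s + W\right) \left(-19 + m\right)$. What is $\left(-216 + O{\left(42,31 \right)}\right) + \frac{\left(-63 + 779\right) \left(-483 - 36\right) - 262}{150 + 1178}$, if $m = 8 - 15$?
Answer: $- \frac{1589629}{664} \approx -2394.0$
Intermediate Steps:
$m = -7$ ($m = 8 - 15 = -7$)
$O{\left(W,s \right)} = - 26 W - 26 s$ ($O{\left(W,s \right)} = \left(s + W\right) \left(-19 - 7\right) = \left(W + s\right) \left(-26\right) = - 26 W - 26 s$)
$\left(-216 + O{\left(42,31 \right)}\right) + \frac{\left(-63 + 779\right) \left(-483 - 36\right) - 262}{150 + 1178} = \left(-216 - 1898\right) + \frac{\left(-63 + 779\right) \left(-483 - 36\right) - 262}{150 + 1178} = \left(-216 - 1898\right) + \frac{716 \left(-519\right) - 262}{1328} = \left(-216 - 1898\right) + \left(-371604 - 262\right) \frac{1}{1328} = -2114 - \frac{185933}{664} = - \frac{1589629}{664}$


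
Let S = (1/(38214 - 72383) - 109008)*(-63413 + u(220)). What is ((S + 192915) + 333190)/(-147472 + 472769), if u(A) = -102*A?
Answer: 319794160769854/11115073193 ≈ 28771.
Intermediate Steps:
S = 319776184288109/34169 (S = (1/(38214 - 72383) - 109008)*(-63413 - 102*220) = (1/(-34169) - 109008)*(-63413 - 22440) = (-1/34169 - 109008)*(-85853) = -3724694353/34169*(-85853) = 319776184288109/34169 ≈ 9.3587e+9)
((S + 192915) + 333190)/(-147472 + 472769) = ((319776184288109/34169 + 192915) + 333190)/(-147472 + 472769) = (319782776000744/34169 + 333190)/325297 = (319794160769854/34169)*(1/325297) = 319794160769854/11115073193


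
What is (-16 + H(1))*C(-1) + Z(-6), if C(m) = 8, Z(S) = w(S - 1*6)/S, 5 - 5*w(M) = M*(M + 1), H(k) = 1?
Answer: -3473/30 ≈ -115.77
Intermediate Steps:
w(M) = 1 - M*(1 + M)/5 (w(M) = 1 - M*(M + 1)/5 = 1 - M*(1 + M)/5)
Z(S) = (11/5 - S/5 - (-6 + S)²/5)/S (Z(S) = (1 - (S - 1*6)/5 - (S - 1*6)²/5)/S = (1 - (S - 6)/5 - (S - 6)²/5)/S = (1 - (-6 + S)/5 - (-6 + S)²/5)/S = (1 + (6/5 - S/5) - (-6 + S)²/5)/S = (11/5 - S/5 - (-6 + S)²/5)/S)
(-16 + H(1))*C(-1) + Z(-6) = (-16 + 1)*8 + (⅕)*(11 - 1*(-6) - (-6 - 6)²)/(-6) = -15*8 + (⅕)*(-⅙)*(11 + 6 - 1*(-12)²) = -120 + (⅕)*(-⅙)*(11 + 6 - 1*144) = -120 + (⅕)*(-⅙)*(11 + 6 - 144) = -120 + (⅕)*(-⅙)*(-127) = -120 + 127/30 = -3473/30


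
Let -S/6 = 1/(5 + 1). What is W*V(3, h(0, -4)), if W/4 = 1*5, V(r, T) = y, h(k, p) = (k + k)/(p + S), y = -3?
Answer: -60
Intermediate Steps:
S = -1 (S = -6/(5 + 1) = -6/6 = -6*⅙ = -1)
h(k, p) = 2*k/(-1 + p) (h(k, p) = (k + k)/(p - 1) = (2*k)/(-1 + p) = 2*k/(-1 + p))
V(r, T) = -3
W = 20 (W = 4*(1*5) = 4*5 = 20)
W*V(3, h(0, -4)) = 20*(-3) = -60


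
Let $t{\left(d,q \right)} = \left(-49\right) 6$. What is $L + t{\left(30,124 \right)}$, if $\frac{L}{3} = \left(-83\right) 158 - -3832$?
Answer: $-28140$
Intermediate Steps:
$t{\left(d,q \right)} = -294$
$L = -27846$ ($L = 3 \left(\left(-83\right) 158 - -3832\right) = 3 \left(-13114 + 3832\right) = 3 \left(-9282\right) = -27846$)
$L + t{\left(30,124 \right)} = -27846 - 294 = -28140$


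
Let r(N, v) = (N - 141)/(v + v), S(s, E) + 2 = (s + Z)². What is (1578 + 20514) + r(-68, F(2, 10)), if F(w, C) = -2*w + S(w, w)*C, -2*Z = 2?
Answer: 618785/28 ≈ 22099.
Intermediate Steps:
Z = -1 (Z = -½*2 = -1)
S(s, E) = -2 + (-1 + s)² (S(s, E) = -2 + (s - 1)² = -2 + (-1 + s)²)
F(w, C) = -2*w + C*(-2 + (-1 + w)²) (F(w, C) = -2*w + (-2 + (-1 + w)²)*C = -2*w + C*(-2 + (-1 + w)²))
r(N, v) = (-141 + N)/(2*v) (r(N, v) = (-141 + N)/((2*v)) = (-141 + N)*(1/(2*v)) = (-141 + N)/(2*v))
(1578 + 20514) + r(-68, F(2, 10)) = (1578 + 20514) + (-141 - 68)/(2*(-2*2 + 10*(-2 + (-1 + 2)²))) = 22092 + (½)*(-209)/(-4 + 10*(-2 + 1²)) = 22092 + (½)*(-209)/(-4 + 10*(-2 + 1)) = 22092 + (½)*(-209)/(-4 + 10*(-1)) = 22092 + (½)*(-209)/(-4 - 10) = 22092 + (½)*(-209)/(-14) = 22092 + (½)*(-1/14)*(-209) = 22092 + 209/28 = 618785/28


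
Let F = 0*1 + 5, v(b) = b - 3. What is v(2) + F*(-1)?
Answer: -6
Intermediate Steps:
v(b) = -3 + b
F = 5 (F = 0 + 5 = 5)
v(2) + F*(-1) = (-3 + 2) + 5*(-1) = -1 - 5 = -6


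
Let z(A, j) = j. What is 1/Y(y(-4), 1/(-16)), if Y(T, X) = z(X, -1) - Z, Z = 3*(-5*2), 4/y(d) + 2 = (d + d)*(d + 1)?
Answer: 1/29 ≈ 0.034483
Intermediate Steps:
y(d) = 4/(-2 + 2*d*(1 + d)) (y(d) = 4/(-2 + (d + d)*(d + 1)) = 4/(-2 + (2*d)*(1 + d)) = 4/(-2 + 2*d*(1 + d)))
Z = -30 (Z = 3*(-10) = -30)
Y(T, X) = 29 (Y(T, X) = -1 - 1*(-30) = -1 + 30 = 29)
1/Y(y(-4), 1/(-16)) = 1/29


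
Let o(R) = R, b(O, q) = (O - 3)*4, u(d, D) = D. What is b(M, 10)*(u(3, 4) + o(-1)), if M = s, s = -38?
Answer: -492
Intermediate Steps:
M = -38
b(O, q) = -12 + 4*O (b(O, q) = (-3 + O)*4 = -12 + 4*O)
b(M, 10)*(u(3, 4) + o(-1)) = (-12 + 4*(-38))*(4 - 1) = (-12 - 152)*3 = -164*3 = -492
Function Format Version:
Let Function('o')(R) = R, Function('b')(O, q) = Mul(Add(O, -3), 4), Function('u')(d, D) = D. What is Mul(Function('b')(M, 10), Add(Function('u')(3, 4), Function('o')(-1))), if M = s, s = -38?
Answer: -492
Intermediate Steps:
M = -38
Function('b')(O, q) = Add(-12, Mul(4, O)) (Function('b')(O, q) = Mul(Add(-3, O), 4) = Add(-12, Mul(4, O)))
Mul(Function('b')(M, 10), Add(Function('u')(3, 4), Function('o')(-1))) = Mul(Add(-12, Mul(4, -38)), Add(4, -1)) = Mul(Add(-12, -152), 3) = Mul(-164, 3) = -492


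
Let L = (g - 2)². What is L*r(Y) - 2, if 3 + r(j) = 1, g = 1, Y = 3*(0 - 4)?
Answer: -4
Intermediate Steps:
Y = -12 (Y = 3*(-4) = -12)
r(j) = -2 (r(j) = -3 + 1 = -2)
L = 1 (L = (1 - 2)² = (-1)² = 1)
L*r(Y) - 2 = 1*(-2) - 2 = -2 - 2 = -4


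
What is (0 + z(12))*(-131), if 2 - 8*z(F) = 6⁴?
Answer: 84757/4 ≈ 21189.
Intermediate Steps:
z(F) = -647/4 (z(F) = ¼ - ⅛*6⁴ = ¼ - ⅛*1296 = ¼ - 162 = -647/4)
(0 + z(12))*(-131) = (0 - 647/4)*(-131) = -647/4*(-131) = 84757/4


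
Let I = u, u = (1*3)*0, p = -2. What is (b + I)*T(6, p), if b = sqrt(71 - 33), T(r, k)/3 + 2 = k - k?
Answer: -6*sqrt(38) ≈ -36.987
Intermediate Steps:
T(r, k) = -6 (T(r, k) = -6 + 3*(k - k) = -6 + 3*0 = -6 + 0 = -6)
b = sqrt(38) ≈ 6.1644
u = 0 (u = 3*0 = 0)
I = 0
(b + I)*T(6, p) = (sqrt(38) + 0)*(-6) = sqrt(38)*(-6) = -6*sqrt(38)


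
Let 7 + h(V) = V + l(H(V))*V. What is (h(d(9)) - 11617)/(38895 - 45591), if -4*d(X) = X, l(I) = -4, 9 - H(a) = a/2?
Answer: 1499/864 ≈ 1.7350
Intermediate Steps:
H(a) = 9 - a/2
d(X) = -X/4
h(V) = -7 - 3*V (h(V) = -7 + (V - 4*V) = -7 - 3*V)
(h(d(9)) - 11617)/(38895 - 45591) = ((-7 - (-3)*9/4) - 11617)/(38895 - 45591) = ((-7 - 3*(-9/4)) - 11617)/(-6696) = ((-7 + 27/4) - 11617)*(-1/6696) = (-¼ - 11617)*(-1/6696) = -46469/4*(-1/6696) = 1499/864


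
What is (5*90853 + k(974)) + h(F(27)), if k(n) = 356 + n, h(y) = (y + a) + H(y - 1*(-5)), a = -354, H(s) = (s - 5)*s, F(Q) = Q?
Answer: 456132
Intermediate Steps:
H(s) = s*(-5 + s) (H(s) = (-5 + s)*s = s*(-5 + s))
h(y) = -354 + y + y*(5 + y) (h(y) = (y - 354) + (y - 1*(-5))*(-5 + (y - 1*(-5))) = (-354 + y) + (y + 5)*(-5 + (y + 5)) = (-354 + y) + (5 + y)*(-5 + (5 + y)) = (-354 + y) + (5 + y)*y = (-354 + y) + y*(5 + y) = -354 + y + y*(5 + y))
(5*90853 + k(974)) + h(F(27)) = (5*90853 + (356 + 974)) + (-354 + 27 + 27*(5 + 27)) = (454265 + 1330) + (-354 + 27 + 27*32) = 455595 + (-354 + 27 + 864) = 455595 + 537 = 456132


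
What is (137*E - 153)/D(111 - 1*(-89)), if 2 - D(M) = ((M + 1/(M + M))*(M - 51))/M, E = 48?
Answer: -513840000/11760149 ≈ -43.693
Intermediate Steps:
D(M) = 2 - (-51 + M)*(M + 1/(2*M))/M (D(M) = 2 - (M + 1/(M + M))*(M - 51)/M = 2 - (M + 1/(2*M))*(-51 + M)/M = 2 - (-51 + M)*(M + 1/(2*M))/M)
(137*E - 153)/D(111 - 1*(-89)) = (137*48 - 153)/(53 - (111 - 1*(-89)) - 1/(2*(111 - 1*(-89))) + 51/(2*(111 - 1*(-89))²)) = (6576 - 153)/(53 - (111 + 89) - 1/(2*(111 + 89)) + 51/(2*(111 + 89)²)) = 6423/(53 - 1*200 - ½/200 + (51/2)/200²) = 6423/(53 - 200 - ½*1/200 + (51/2)*(1/40000)) = 6423/(53 - 200 - 1/400 + 51/80000) = 6423/(-11760149/80000) = 6423*(-80000/11760149) = -513840000/11760149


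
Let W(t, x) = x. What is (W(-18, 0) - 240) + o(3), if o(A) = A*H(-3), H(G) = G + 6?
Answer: -231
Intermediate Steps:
H(G) = 6 + G
o(A) = 3*A (o(A) = A*(6 - 3) = A*3 = 3*A)
(W(-18, 0) - 240) + o(3) = (0 - 240) + 3*3 = -240 + 9 = -231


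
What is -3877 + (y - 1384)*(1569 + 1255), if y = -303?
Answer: -4767965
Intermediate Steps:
-3877 + (y - 1384)*(1569 + 1255) = -3877 + (-303 - 1384)*(1569 + 1255) = -3877 - 1687*2824 = -3877 - 4764088 = -4767965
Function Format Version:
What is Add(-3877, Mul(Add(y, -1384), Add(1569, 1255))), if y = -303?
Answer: -4767965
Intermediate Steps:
Add(-3877, Mul(Add(y, -1384), Add(1569, 1255))) = Add(-3877, Mul(Add(-303, -1384), Add(1569, 1255))) = Add(-3877, Mul(-1687, 2824)) = Add(-3877, -4764088) = -4767965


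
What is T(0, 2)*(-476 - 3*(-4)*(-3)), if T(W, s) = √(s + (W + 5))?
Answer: -512*√7 ≈ -1354.6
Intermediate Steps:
T(W, s) = √(5 + W + s) (T(W, s) = √(s + (5 + W)) = √(5 + W + s))
T(0, 2)*(-476 - 3*(-4)*(-3)) = √(5 + 0 + 2)*(-476 - 3*(-4)*(-3)) = √7*(-476 + 12*(-3)) = √7*(-476 - 36) = √7*(-512) = -512*√7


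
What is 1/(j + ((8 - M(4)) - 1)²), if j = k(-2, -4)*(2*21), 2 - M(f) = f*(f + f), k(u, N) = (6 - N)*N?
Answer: -1/311 ≈ -0.0032154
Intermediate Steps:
k(u, N) = N*(6 - N)
M(f) = 2 - 2*f² (M(f) = 2 - f*(f + f) = 2 - f*2*f = 2 - 2*f²)
j = -1680 (j = (-4*(6 - 1*(-4)))*(2*21) = -4*(6 + 4)*42 = -4*10*42 = -40*42 = -1680)
1/(j + ((8 - M(4)) - 1)²) = 1/(-1680 + ((8 - (2 - 2*4²)) - 1)²) = 1/(-1680 + ((8 - (2 - 2*16)) - 1)²) = 1/(-1680 + ((8 - (2 - 32)) - 1)²) = 1/(-1680 + ((8 - 1*(-30)) - 1)²) = 1/(-1680 + ((8 + 30) - 1)²) = 1/(-1680 + (38 - 1)²) = 1/(-1680 + 37²) = 1/(-1680 + 1369) = 1/(-311) = -1/311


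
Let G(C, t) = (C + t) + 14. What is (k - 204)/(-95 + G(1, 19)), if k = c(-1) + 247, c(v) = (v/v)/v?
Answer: -42/61 ≈ -0.68852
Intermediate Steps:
c(v) = 1/v
G(C, t) = 14 + C + t
k = 246 (k = 1/(-1) + 247 = -1 + 247 = 246)
(k - 204)/(-95 + G(1, 19)) = (246 - 204)/(-95 + (14 + 1 + 19)) = 42/(-95 + 34) = 42/(-61) = 42*(-1/61) = -42/61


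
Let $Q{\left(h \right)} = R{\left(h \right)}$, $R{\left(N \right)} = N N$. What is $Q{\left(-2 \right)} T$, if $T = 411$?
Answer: $1644$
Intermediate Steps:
$R{\left(N \right)} = N^{2}$
$Q{\left(h \right)} = h^{2}$
$Q{\left(-2 \right)} T = \left(-2\right)^{2} \cdot 411 = 4 \cdot 411 = 1644$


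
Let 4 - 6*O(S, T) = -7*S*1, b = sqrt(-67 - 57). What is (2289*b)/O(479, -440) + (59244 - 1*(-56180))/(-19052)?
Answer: -28856/4763 + 3052*I*sqrt(31)/373 ≈ -6.0584 + 45.557*I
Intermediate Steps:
b = 2*I*sqrt(31) (b = sqrt(-124) = 2*I*sqrt(31) ≈ 11.136*I)
O(S, T) = 2/3 + 7*S/6 (O(S, T) = 2/3 - (-7*S)/6 = 2/3 - (-7)*S/6 = 2/3 + 7*S/6)
(2289*b)/O(479, -440) + (59244 - 1*(-56180))/(-19052) = (2289*(2*I*sqrt(31)))/(2/3 + (7/6)*479) + (59244 - 1*(-56180))/(-19052) = (4578*I*sqrt(31))/(2/3 + 3353/6) + (59244 + 56180)*(-1/19052) = (4578*I*sqrt(31))/(1119/2) + 115424*(-1/19052) = (4578*I*sqrt(31))*(2/1119) - 28856/4763 = 3052*I*sqrt(31)/373 - 28856/4763 = -28856/4763 + 3052*I*sqrt(31)/373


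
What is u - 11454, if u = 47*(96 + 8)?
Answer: -6566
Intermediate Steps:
u = 4888 (u = 47*104 = 4888)
u - 11454 = 4888 - 11454 = -6566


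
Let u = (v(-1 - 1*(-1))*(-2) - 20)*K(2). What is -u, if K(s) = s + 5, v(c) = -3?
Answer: 98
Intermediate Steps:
K(s) = 5 + s
u = -98 (u = (-3*(-2) - 20)*(5 + 2) = (6 - 20)*7 = -14*7 = -98)
-u = -1*(-98) = 98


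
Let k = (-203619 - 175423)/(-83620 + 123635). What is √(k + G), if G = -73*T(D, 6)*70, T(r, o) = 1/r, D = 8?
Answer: 3*I*√461304004155/80030 ≈ 25.46*I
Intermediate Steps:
G = -2555/4 (G = -73/8*70 = -2555/4 ≈ -638.75)
k = -379042/40015 ≈ -9.4725
√(k + G) = √(-379042/40015 - 2555/4) = √(-103754493/160060) = 3*I*√461304004155/80030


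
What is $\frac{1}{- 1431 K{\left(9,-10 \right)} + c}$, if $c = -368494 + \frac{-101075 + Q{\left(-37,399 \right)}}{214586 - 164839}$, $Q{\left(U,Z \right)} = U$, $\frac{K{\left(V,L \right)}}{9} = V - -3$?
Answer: $- \frac{49747}{26019871486} \approx -1.9119 \cdot 10^{-6}$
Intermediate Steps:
$K{\left(V,L \right)} = 27 + 9 V$ ($K{\left(V,L \right)} = 9 \left(V - -3\right) = 9 \left(V + 3\right) = 9 \left(3 + V\right) = 27 + 9 V$)
$c = - \frac{18331572130}{49747}$ ($c = -368494 + \frac{-101075 - 37}{214586 - 164839} = -368494 - \frac{101112}{49747} = - \frac{18331572130}{49747} \approx -3.685 \cdot 10^{5}$)
$\frac{1}{- 1431 K{\left(9,-10 \right)} + c} = \frac{1}{- 1431 \left(27 + 9 \cdot 9\right) - \frac{18331572130}{49747}} = \frac{1}{- 1431 \left(27 + 81\right) - \frac{18331572130}{49747}} = \frac{1}{\left(-1431\right) 108 - \frac{18331572130}{49747}} = \frac{1}{-154548 - \frac{18331572130}{49747}} = \frac{1}{- \frac{26019871486}{49747}} = - \frac{49747}{26019871486}$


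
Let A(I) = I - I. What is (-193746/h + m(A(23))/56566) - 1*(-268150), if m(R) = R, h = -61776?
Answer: 2760904691/10296 ≈ 2.6815e+5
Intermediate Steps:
A(I) = 0
(-193746/h + m(A(23))/56566) - 1*(-268150) = (-193746/(-61776) + 0/56566) - 1*(-268150) = (-193746*(-1/61776) + 0*(1/56566)) + 268150 = (32291/10296 + 0) + 268150 = 32291/10296 + 268150 = 2760904691/10296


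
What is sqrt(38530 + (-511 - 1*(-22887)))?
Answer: sqrt(60906) ≈ 246.79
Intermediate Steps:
sqrt(38530 + (-511 - 1*(-22887))) = sqrt(38530 + (-511 + 22887)) = sqrt(38530 + 22376) = sqrt(60906)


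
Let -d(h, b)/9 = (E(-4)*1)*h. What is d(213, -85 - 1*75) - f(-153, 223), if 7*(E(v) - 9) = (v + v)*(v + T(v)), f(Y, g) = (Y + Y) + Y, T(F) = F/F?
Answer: -163566/7 ≈ -23367.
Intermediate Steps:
T(F) = 1
f(Y, g) = 3*Y (f(Y, g) = 2*Y + Y = 3*Y)
E(v) = 9 + 2*v*(1 + v)/7 (E(v) = 9 + ((v + v)*(v + 1))/7 = 9 + ((2*v)*(1 + v))/7 = 9 + (2*v*(1 + v))/7 = 9 + 2*v*(1 + v)/7)
d(h, b) = -783*h/7 (d(h, b) = -9*(9 + (2/7)*(-4) + (2/7)*(-4)**2)*1*h = -9*(9 - 8/7 + (2/7)*16)*1*h = -9*(9 - 8/7 + 32/7)*1*h = -9*(87/7)*1*h = -783*h/7)
d(213, -85 - 1*75) - f(-153, 223) = -783/7*213 - 3*(-153) = -166779/7 - 1*(-459) = -166779/7 + 459 = -163566/7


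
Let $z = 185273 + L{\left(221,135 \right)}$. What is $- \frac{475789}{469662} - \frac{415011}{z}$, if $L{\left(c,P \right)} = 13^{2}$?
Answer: $- \frac{23595513335}{7257921717} \approx -3.251$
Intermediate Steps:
$L{\left(c,P \right)} = 169$
$z = 185442$ ($z = 185273 + 169 = 185442$)
$- \frac{475789}{469662} - \frac{415011}{z} = - \frac{475789}{469662} - \frac{415011}{185442} = \left(-475789\right) \frac{1}{469662} - \frac{138337}{61814} = - \frac{475789}{469662} - \frac{138337}{61814} = - \frac{23595513335}{7257921717}$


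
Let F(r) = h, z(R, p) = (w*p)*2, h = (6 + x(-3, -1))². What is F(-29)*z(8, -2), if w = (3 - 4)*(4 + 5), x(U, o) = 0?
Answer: 1296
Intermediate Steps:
w = -9 (w = -1*9 = -9)
h = 36 (h = (6 + 0)² = 6² = 36)
z(R, p) = -18*p (z(R, p) = -9*p*2 = -18*p)
F(r) = 36
F(-29)*z(8, -2) = 36*(-18*(-2)) = 36*36 = 1296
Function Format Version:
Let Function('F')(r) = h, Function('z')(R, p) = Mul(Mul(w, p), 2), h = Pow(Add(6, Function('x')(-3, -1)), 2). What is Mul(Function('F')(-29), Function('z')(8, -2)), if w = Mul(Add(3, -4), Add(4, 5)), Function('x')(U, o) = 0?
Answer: 1296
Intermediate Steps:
w = -9 (w = Mul(-1, 9) = -9)
h = 36 (h = Pow(Add(6, 0), 2) = Pow(6, 2) = 36)
Function('z')(R, p) = Mul(-18, p) (Function('z')(R, p) = Mul(Mul(-9, p), 2) = Mul(-18, p))
Function('F')(r) = 36
Mul(Function('F')(-29), Function('z')(8, -2)) = Mul(36, Mul(-18, -2)) = Mul(36, 36) = 1296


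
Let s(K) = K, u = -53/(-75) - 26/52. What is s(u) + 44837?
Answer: 6725581/150 ≈ 44837.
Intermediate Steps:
u = 31/150 (u = -53*(-1/75) - 26*1/52 = 53/75 - 1/2 = 31/150 ≈ 0.20667)
s(u) + 44837 = 31/150 + 44837 = 6725581/150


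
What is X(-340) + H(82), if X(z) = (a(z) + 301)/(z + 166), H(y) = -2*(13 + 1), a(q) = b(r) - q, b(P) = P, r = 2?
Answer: -5515/174 ≈ -31.695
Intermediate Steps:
a(q) = 2 - q
H(y) = -28 (H(y) = -2*14 = -28)
X(z) = (303 - z)/(166 + z) (X(z) = ((2 - z) + 301)/(z + 166) = (303 - z)/(166 + z))
X(-340) + H(82) = (303 - 1*(-340))/(166 - 340) - 28 = (303 + 340)/(-174) - 28 = -1/174*643 - 28 = -643/174 - 28 = -5515/174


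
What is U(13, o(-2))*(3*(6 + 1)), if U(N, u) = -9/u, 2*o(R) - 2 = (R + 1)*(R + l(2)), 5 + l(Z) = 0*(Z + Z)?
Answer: -42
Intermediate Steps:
l(Z) = -5 (l(Z) = -5 + 0*(Z + Z) = -5 + 0*(2*Z) = -5 + 0 = -5)
o(R) = 1 + (1 + R)*(-5 + R)/2 (o(R) = 1 + ((R + 1)*(R - 5))/2 = 1 + ((1 + R)*(-5 + R))/2 = 1 + (1 + R)*(-5 + R)/2)
U(13, o(-2))*(3*(6 + 1)) = (-9/(-3/2 + (½)*(-2)² - 2*(-2)))*(3*(6 + 1)) = (-9/(-3/2 + (½)*4 + 4))*(3*7) = -9/(-3/2 + 2 + 4)*21 = -9/9/2*21 = -9*2/9*21 = -2*21 = -42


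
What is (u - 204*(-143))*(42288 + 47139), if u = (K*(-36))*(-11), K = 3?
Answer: 2715003720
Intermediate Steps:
u = 1188 (u = (3*(-36))*(-11) = -108*(-11) = 1188)
(u - 204*(-143))*(42288 + 47139) = (1188 - 204*(-143))*(42288 + 47139) = (1188 + 29172)*89427 = 30360*89427 = 2715003720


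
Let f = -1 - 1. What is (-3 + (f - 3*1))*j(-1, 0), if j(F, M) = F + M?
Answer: 8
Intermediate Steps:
f = -2
(-3 + (f - 3*1))*j(-1, 0) = (-3 + (-2 - 3*1))*(-1 + 0) = (-3 + (-2 - 3))*(-1) = (-3 - 5)*(-1) = -8*(-1) = 8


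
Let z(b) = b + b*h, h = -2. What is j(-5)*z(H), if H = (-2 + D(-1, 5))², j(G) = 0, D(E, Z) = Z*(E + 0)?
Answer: 0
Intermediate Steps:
D(E, Z) = E*Z (D(E, Z) = Z*E = E*Z)
H = 49 (H = (-2 - 1*5)² = (-2 - 5)² = (-7)² = 49)
z(b) = -b (z(b) = b + b*(-2) = b - 2*b = -b)
j(-5)*z(H) = 0*(-1*49) = 0*(-49) = 0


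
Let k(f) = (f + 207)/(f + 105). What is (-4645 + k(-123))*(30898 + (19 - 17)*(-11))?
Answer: -143563108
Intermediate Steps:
k(f) = (207 + f)/(105 + f)
(-4645 + k(-123))*(30898 + (19 - 17)*(-11)) = (-4645 + (207 - 123)/(105 - 123))*(30898 + (19 - 17)*(-11)) = (-4645 + 84/(-18))*(30898 + 2*(-11)) = (-4645 - 1/18*84)*(30898 - 22) = (-4645 - 14/3)*30876 = -13949/3*30876 = -143563108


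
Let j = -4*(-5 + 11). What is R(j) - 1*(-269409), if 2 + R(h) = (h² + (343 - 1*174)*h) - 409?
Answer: 265518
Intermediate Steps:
j = -24 (j = -4*6 = -24)
R(h) = -411 + h² + 169*h (R(h) = -2 + ((h² + (343 - 1*174)*h) - 409) = -2 + ((h² + (343 - 174)*h) - 409) = -2 + ((h² + 169*h) - 409) = -2 + (-409 + h² + 169*h) = -411 + h² + 169*h)
R(j) - 1*(-269409) = (-411 + (-24)² + 169*(-24)) - 1*(-269409) = (-411 + 576 - 4056) + 269409 = -3891 + 269409 = 265518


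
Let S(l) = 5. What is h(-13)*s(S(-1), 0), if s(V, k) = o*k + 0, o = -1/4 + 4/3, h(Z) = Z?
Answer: 0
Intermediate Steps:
o = 13/12 (o = -1*¼ + 4*(⅓) = -¼ + 4/3 = 13/12 ≈ 1.0833)
s(V, k) = 13*k/12 (s(V, k) = 13*k/12 + 0 = 13*k/12)
h(-13)*s(S(-1), 0) = -169*0/12 = -13*0 = 0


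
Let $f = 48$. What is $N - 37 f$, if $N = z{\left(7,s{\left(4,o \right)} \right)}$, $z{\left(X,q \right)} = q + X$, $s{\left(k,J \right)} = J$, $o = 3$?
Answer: $-1766$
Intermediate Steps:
$z{\left(X,q \right)} = X + q$
$N = 10$ ($N = 7 + 3 = 10$)
$N - 37 f = 10 - 1776 = -1766$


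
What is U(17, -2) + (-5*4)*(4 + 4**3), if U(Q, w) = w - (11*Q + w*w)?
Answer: -1553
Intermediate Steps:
U(Q, w) = w - w**2 - 11*Q (U(Q, w) = w - (11*Q + w**2) = w - (w**2 + 11*Q) = w + (-w**2 - 11*Q) = w - w**2 - 11*Q)
U(17, -2) + (-5*4)*(4 + 4**3) = (-2 - 1*(-2)**2 - 11*17) + (-5*4)*(4 + 4**3) = (-2 - 1*4 - 187) - 20*(4 + 64) = (-2 - 4 - 187) - 20*68 = -193 - 1360 = -1553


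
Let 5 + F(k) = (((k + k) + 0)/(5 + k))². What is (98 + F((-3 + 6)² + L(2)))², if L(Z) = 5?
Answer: 1180403449/130321 ≈ 9057.7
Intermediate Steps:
F(k) = -5 + 4*k²/(5 + k)² (F(k) = -5 + (((k + k) + 0)/(5 + k))² = -5 + ((2*k + 0)/(5 + k))² = -5 + ((2*k)/(5 + k))² = -5 + (2*k/(5 + k))² = -5 + 4*k²/(5 + k)²)
(98 + F((-3 + 6)² + L(2)))² = (98 + (-5 + 4*((-3 + 6)² + 5)²/(5 + ((-3 + 6)² + 5))²))² = (98 + (-5 + 4*(3² + 5)²/(5 + (3² + 5))²))² = (98 + (-5 + 4*(9 + 5)²/(5 + (9 + 5))²))² = (98 + (-5 + 4*14²/(5 + 14)²))² = (98 + (-5 + 4*196/19²))² = (98 + (-5 + 4*196*(1/361)))² = (98 + (-5 + 784/361))² = (98 - 1021/361)² = (34357/361)² = 1180403449/130321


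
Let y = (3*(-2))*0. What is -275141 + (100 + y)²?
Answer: -265141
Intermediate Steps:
y = 0 (y = -6*0 = 0)
-275141 + (100 + y)² = -275141 + (100 + 0)² = -275141 + 100² = -275141 + 10000 = -265141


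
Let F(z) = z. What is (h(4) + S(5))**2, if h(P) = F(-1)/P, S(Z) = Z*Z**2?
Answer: 249001/16 ≈ 15563.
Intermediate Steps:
S(Z) = Z**3
h(P) = -1/P
(h(4) + S(5))**2 = (-1/4 + 5**3)**2 = (-1*1/4 + 125)**2 = (-1/4 + 125)**2 = (499/4)**2 = 249001/16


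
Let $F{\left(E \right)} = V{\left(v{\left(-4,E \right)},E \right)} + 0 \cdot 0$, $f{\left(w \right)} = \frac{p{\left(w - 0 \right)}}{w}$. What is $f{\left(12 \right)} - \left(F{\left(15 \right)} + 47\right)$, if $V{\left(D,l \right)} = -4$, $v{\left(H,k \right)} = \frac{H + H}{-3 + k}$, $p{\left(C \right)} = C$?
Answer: $-42$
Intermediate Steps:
$v{\left(H,k \right)} = \frac{2 H}{-3 + k}$
$f{\left(w \right)} = 1$ ($f{\left(w \right)} = \frac{w - 0}{w} = \frac{w + 0}{w} = \frac{w}{w} = 1$)
$F{\left(E \right)} = -4$ ($F{\left(E \right)} = -4 + 0 \cdot 0 = -4 + 0 = -4$)
$f{\left(12 \right)} - \left(F{\left(15 \right)} + 47\right) = 1 - \left(-4 + 47\right) = 1 - 43 = -42$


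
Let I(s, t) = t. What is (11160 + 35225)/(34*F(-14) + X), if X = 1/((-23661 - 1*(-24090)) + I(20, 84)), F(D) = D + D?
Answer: -4759101/97675 ≈ -48.724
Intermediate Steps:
F(D) = 2*D
X = 1/513 (X = 1/((-23661 - 1*(-24090)) + 84) = 1/((-23661 + 24090) + 84) = 1/(429 + 84) = 1/513 ≈ 0.0019493)
(11160 + 35225)/(34*F(-14) + X) = (11160 + 35225)/(34*(2*(-14)) + 1/513) = 46385/(34*(-28) + 1/513) = 46385/(-952 + 1/513) = 46385/(-488375/513) = 46385*(-513/488375) = -4759101/97675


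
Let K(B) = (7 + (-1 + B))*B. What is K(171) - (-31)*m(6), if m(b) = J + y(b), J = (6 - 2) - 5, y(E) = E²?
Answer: 31352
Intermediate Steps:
J = -1 (J = 4 - 5 = -1)
m(b) = -1 + b²
K(B) = B*(6 + B) (K(B) = (6 + B)*B = B*(6 + B))
K(171) - (-31)*m(6) = 171*(6 + 171) - (-31)*(-1 + 6²) = 171*177 - (-31)*(-1 + 36) = 30267 - (-31)*35 = 30267 - 1*(-1085) = 30267 + 1085 = 31352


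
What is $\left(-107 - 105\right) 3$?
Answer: $-636$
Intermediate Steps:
$\left(-107 - 105\right) 3 = \left(-212\right) 3 = -636$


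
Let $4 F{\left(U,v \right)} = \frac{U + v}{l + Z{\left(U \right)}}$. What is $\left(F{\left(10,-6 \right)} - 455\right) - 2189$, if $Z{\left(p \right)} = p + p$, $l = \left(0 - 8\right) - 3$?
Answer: $- \frac{23795}{9} \approx -2643.9$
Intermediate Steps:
$l = -11$ ($l = -8 - 3 = -11$)
$Z{\left(p \right)} = 2 p$
$F{\left(U,v \right)} = \frac{U + v}{4 \left(-11 + 2 U\right)}$ ($F{\left(U,v \right)} = \frac{\left(U + v\right) \frac{1}{-11 + 2 U}}{4} = \frac{\frac{1}{-11 + 2 U} \left(U + v\right)}{4} = \frac{U + v}{4 \left(-11 + 2 U\right)}$)
$\left(F{\left(10,-6 \right)} - 455\right) - 2189 = \left(\frac{10 - 6}{4 \left(-11 + 2 \cdot 10\right)} - 455\right) - 2189 = \left(\frac{1}{4} \frac{1}{-11 + 20} \cdot 4 - 455\right) - 2189 = \left(\frac{1}{4} \cdot \frac{1}{9} \cdot 4 - 455\right) - 2189 = \left(\frac{1}{9} - 455\right) - 2189 = - \frac{4094}{9} - 2189 = - \frac{23795}{9}$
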